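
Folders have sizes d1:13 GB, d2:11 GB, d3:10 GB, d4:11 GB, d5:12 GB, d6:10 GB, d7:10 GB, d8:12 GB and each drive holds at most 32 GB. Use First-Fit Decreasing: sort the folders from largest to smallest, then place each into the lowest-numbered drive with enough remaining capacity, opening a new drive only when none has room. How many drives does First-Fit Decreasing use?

4

Sorted descending: 13, 12, 12, 11, 11, 10, 10, 10.
13 GB → drive 1 (remaining 19 GB)
12 GB → drive 1 (remaining 7 GB)
12 GB → drive 2 (remaining 20 GB)
11 GB → drive 2 (remaining 9 GB)
11 GB → drive 3 (remaining 21 GB)
10 GB → drive 3 (remaining 11 GB)
10 GB → drive 3 (remaining 1 GB)
10 GB → drive 4 (remaining 22 GB)
Final drives: [13,12] [12,11] [11,10,10] [10].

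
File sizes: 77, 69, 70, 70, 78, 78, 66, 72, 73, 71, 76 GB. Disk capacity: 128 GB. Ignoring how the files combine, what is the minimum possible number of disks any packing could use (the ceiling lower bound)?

Total size = 77 + 69 + 70 + 70 + 78 + 78 + 66 + 72 + 73 + 71 + 76 = 800 GB.
⌈800 / 128⌉ = 7.

7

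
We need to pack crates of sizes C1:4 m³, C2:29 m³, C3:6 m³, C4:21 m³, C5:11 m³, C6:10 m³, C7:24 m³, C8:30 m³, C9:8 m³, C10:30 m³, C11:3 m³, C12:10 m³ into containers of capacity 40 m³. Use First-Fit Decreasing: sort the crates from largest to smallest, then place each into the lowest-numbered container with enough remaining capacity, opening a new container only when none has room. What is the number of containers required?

5

Sorted descending: 30, 30, 29, 24, 21, 11, 10, 10, 8, 6, 4, 3.
container 1: place 30 m³, 10 m³ left
container 2: place 30 m³, 10 m³ left
container 3: place 29 m³, 11 m³ left
container 4: place 24 m³, 16 m³ left
container 5: place 21 m³, 19 m³ left
container 3: place 11 m³, 0 m³ left
container 1: place 10 m³, 0 m³ left
container 2: place 10 m³, 0 m³ left
container 4: place 8 m³, 8 m³ left
container 4: place 6 m³, 2 m³ left
container 5: place 4 m³, 15 m³ left
container 5: place 3 m³, 12 m³ left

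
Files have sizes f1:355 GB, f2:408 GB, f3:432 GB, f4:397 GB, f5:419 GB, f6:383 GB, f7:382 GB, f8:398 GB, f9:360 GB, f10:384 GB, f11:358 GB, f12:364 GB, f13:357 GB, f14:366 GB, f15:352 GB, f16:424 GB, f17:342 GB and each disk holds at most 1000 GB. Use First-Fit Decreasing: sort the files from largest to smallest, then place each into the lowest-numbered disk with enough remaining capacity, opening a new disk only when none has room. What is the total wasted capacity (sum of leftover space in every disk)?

2519

Sorted descending: 432, 424, 419, 408, 398, 397, 384, 383, 382, 366, 364, 360, 358, 357, 355, 352, 342.
Put 432 GB in disk 1; 568 GB remain.
Put 424 GB in disk 1; 144 GB remain.
Put 419 GB in disk 2; 581 GB remain.
Put 408 GB in disk 2; 173 GB remain.
Put 398 GB in disk 3; 602 GB remain.
Put 397 GB in disk 3; 205 GB remain.
Put 384 GB in disk 4; 616 GB remain.
Put 383 GB in disk 4; 233 GB remain.
Put 382 GB in disk 5; 618 GB remain.
Put 366 GB in disk 5; 252 GB remain.
Put 364 GB in disk 6; 636 GB remain.
Put 360 GB in disk 6; 276 GB remain.
Put 358 GB in disk 7; 642 GB remain.
Put 357 GB in disk 7; 285 GB remain.
Put 355 GB in disk 8; 645 GB remain.
Put 352 GB in disk 8; 293 GB remain.
Put 342 GB in disk 9; 658 GB remain.
9 disks × 1000 GB = 9000 GB; used 6481 GB; unused 2519 GB.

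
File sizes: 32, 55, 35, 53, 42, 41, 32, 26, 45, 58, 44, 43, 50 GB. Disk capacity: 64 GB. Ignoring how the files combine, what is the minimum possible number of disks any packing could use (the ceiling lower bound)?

9 disks

Total size = 32 + 55 + 35 + 53 + 42 + 41 + 32 + 26 + 45 + 58 + 44 + 43 + 50 = 556 GB.
⌈556 / 64⌉ = 9.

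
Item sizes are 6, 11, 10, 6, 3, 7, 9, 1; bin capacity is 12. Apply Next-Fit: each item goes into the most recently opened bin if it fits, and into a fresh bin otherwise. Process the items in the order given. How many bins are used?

6

6 → bin 1 (remaining 6)
11 → bin 2 (remaining 1)
10 → bin 3 (remaining 2)
6 → bin 4 (remaining 6)
3 → bin 4 (remaining 3)
7 → bin 5 (remaining 5)
9 → bin 6 (remaining 3)
1 → bin 6 (remaining 2)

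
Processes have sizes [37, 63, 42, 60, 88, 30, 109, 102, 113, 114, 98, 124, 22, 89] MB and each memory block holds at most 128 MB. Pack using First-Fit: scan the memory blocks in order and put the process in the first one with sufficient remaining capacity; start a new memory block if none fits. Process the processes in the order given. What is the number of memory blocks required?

10

37 MB → memory block 1 (remaining 91 MB)
63 MB → memory block 1 (remaining 28 MB)
42 MB → memory block 2 (remaining 86 MB)
60 MB → memory block 2 (remaining 26 MB)
88 MB → memory block 3 (remaining 40 MB)
30 MB → memory block 3 (remaining 10 MB)
109 MB → memory block 4 (remaining 19 MB)
102 MB → memory block 5 (remaining 26 MB)
113 MB → memory block 6 (remaining 15 MB)
114 MB → memory block 7 (remaining 14 MB)
98 MB → memory block 8 (remaining 30 MB)
124 MB → memory block 9 (remaining 4 MB)
22 MB → memory block 1 (remaining 6 MB)
89 MB → memory block 10 (remaining 39 MB)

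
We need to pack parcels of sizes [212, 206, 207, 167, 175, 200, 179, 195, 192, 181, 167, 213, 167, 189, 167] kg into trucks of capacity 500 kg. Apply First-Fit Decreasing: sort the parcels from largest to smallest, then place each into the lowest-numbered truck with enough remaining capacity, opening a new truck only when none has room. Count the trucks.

8 trucks

Sorted descending: 213, 212, 207, 206, 200, 195, 192, 189, 181, 179, 175, 167, 167, 167, 167.
Put 213 kg in truck 1; 287 kg remain.
Put 212 kg in truck 1; 75 kg remain.
Put 207 kg in truck 2; 293 kg remain.
Put 206 kg in truck 2; 87 kg remain.
Put 200 kg in truck 3; 300 kg remain.
Put 195 kg in truck 3; 105 kg remain.
Put 192 kg in truck 4; 308 kg remain.
Put 189 kg in truck 4; 119 kg remain.
Put 181 kg in truck 5; 319 kg remain.
Put 179 kg in truck 5; 140 kg remain.
Put 175 kg in truck 6; 325 kg remain.
Put 167 kg in truck 6; 158 kg remain.
Put 167 kg in truck 7; 333 kg remain.
Put 167 kg in truck 7; 166 kg remain.
Put 167 kg in truck 8; 333 kg remain.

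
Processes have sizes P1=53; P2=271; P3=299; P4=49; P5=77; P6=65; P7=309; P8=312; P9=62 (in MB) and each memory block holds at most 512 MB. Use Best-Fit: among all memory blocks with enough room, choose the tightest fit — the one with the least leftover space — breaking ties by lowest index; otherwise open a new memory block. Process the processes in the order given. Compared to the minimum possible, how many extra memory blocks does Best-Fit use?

0

Best-Fit: [53,271,49,77,62] [299,65] [309] [312] → 4 memory blocks.
4 processes exceed 256 MB (half the capacity), and no two of those can share a memory block, so at least 4 memory blocks are needed.
So 4 is already optimal.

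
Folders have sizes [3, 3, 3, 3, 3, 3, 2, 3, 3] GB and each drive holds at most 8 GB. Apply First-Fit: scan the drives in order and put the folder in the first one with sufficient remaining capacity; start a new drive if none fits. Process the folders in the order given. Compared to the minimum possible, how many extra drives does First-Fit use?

First-Fit: [3,3,2] [3,3] [3,3] [3,3] → 4 drives.
Total size 26 GB; any packing needs at least ⌈26/8⌉ = 4 drives.
So 4 is already optimal.

0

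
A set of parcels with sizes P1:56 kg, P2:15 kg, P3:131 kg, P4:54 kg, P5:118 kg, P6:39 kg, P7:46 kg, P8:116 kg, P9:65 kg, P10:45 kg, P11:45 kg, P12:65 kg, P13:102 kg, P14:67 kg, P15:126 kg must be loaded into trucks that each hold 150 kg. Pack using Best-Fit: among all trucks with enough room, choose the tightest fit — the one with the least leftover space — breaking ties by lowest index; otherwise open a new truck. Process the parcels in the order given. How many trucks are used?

truck 1: place P1 (56 kg), 94 kg left
truck 1: place P2 (15 kg), 79 kg left
truck 2: place P3 (131 kg), 19 kg left
truck 1: place P4 (54 kg), 25 kg left
truck 3: place P5 (118 kg), 32 kg left
truck 4: place P6 (39 kg), 111 kg left
truck 4: place P7 (46 kg), 65 kg left
truck 5: place P8 (116 kg), 34 kg left
truck 4: place P9 (65 kg), 0 kg left
truck 6: place P10 (45 kg), 105 kg left
truck 6: place P11 (45 kg), 60 kg left
truck 7: place P12 (65 kg), 85 kg left
truck 8: place P13 (102 kg), 48 kg left
truck 7: place P14 (67 kg), 18 kg left
truck 9: place P15 (126 kg), 24 kg left

9 trucks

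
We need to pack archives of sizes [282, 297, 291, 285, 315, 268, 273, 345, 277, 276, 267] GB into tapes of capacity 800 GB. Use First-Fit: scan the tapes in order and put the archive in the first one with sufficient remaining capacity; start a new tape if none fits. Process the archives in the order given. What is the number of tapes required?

6 tapes

tape 1: place 282 GB, 518 GB left
tape 1: place 297 GB, 221 GB left
tape 2: place 291 GB, 509 GB left
tape 2: place 285 GB, 224 GB left
tape 3: place 315 GB, 485 GB left
tape 3: place 268 GB, 217 GB left
tape 4: place 273 GB, 527 GB left
tape 4: place 345 GB, 182 GB left
tape 5: place 277 GB, 523 GB left
tape 5: place 276 GB, 247 GB left
tape 6: place 267 GB, 533 GB left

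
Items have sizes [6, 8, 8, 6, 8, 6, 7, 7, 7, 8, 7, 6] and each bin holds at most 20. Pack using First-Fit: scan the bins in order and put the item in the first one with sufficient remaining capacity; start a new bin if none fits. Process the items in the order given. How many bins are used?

Put 6 in bin 1; 14 remain.
Put 8 in bin 1; 6 remain.
Put 8 in bin 2; 12 remain.
Put 6 in bin 1; 0 remain.
Put 8 in bin 2; 4 remain.
Put 6 in bin 3; 14 remain.
Put 7 in bin 3; 7 remain.
Put 7 in bin 3; 0 remain.
Put 7 in bin 4; 13 remain.
Put 8 in bin 4; 5 remain.
Put 7 in bin 5; 13 remain.
Put 6 in bin 5; 7 remain.
Final bins: [6,8,6] [8,8] [6,7,7] [7,8] [7,6].

5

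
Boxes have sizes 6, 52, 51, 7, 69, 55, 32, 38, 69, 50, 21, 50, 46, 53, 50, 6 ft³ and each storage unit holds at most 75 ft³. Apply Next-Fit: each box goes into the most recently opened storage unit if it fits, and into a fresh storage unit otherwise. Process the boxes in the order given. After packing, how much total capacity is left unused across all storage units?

170

6 ft³ → storage unit 1 (remaining 69 ft³)
52 ft³ → storage unit 1 (remaining 17 ft³)
51 ft³ → storage unit 2 (remaining 24 ft³)
7 ft³ → storage unit 2 (remaining 17 ft³)
69 ft³ → storage unit 3 (remaining 6 ft³)
55 ft³ → storage unit 4 (remaining 20 ft³)
32 ft³ → storage unit 5 (remaining 43 ft³)
38 ft³ → storage unit 5 (remaining 5 ft³)
69 ft³ → storage unit 6 (remaining 6 ft³)
50 ft³ → storage unit 7 (remaining 25 ft³)
21 ft³ → storage unit 7 (remaining 4 ft³)
50 ft³ → storage unit 8 (remaining 25 ft³)
46 ft³ → storage unit 9 (remaining 29 ft³)
53 ft³ → storage unit 10 (remaining 22 ft³)
50 ft³ → storage unit 11 (remaining 25 ft³)
6 ft³ → storage unit 11 (remaining 19 ft³)
11 storage units × 75 ft³ = 825 ft³; used 655 ft³; unused 170 ft³.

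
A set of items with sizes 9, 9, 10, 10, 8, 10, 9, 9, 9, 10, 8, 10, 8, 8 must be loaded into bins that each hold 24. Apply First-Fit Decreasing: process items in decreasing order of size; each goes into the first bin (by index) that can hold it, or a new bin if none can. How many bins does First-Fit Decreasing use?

7

Sorted descending: 10, 10, 10, 10, 10, 9, 9, 9, 9, 9, 8, 8, 8, 8.
Put 10 in bin 1; 14 remain.
Put 10 in bin 1; 4 remain.
Put 10 in bin 2; 14 remain.
Put 10 in bin 2; 4 remain.
Put 10 in bin 3; 14 remain.
Put 9 in bin 3; 5 remain.
Put 9 in bin 4; 15 remain.
Put 9 in bin 4; 6 remain.
Put 9 in bin 5; 15 remain.
Put 9 in bin 5; 6 remain.
Put 8 in bin 6; 16 remain.
Put 8 in bin 6; 8 remain.
Put 8 in bin 6; 0 remain.
Put 8 in bin 7; 16 remain.
Final bins: [10,10] [10,10] [10,9] [9,9] [9,9] [8,8,8] [8].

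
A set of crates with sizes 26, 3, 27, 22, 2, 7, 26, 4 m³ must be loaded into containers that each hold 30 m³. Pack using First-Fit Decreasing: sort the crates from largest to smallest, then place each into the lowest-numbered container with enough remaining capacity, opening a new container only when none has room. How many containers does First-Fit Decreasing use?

Sorted descending: 27, 26, 26, 22, 7, 4, 3, 2.
27 m³ → container 1 (remaining 3 m³)
26 m³ → container 2 (remaining 4 m³)
26 m³ → container 3 (remaining 4 m³)
22 m³ → container 4 (remaining 8 m³)
7 m³ → container 4 (remaining 1 m³)
4 m³ → container 2 (remaining 0 m³)
3 m³ → container 1 (remaining 0 m³)
2 m³ → container 3 (remaining 2 m³)

4 containers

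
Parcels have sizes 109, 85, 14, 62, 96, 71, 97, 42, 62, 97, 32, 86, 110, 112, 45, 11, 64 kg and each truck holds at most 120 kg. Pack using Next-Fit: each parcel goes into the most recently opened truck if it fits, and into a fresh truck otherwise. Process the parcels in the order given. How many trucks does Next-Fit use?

12

Put 109 kg in truck 1; 11 kg remain.
Put 85 kg in truck 2; 35 kg remain.
Put 14 kg in truck 2; 21 kg remain.
Put 62 kg in truck 3; 58 kg remain.
Put 96 kg in truck 4; 24 kg remain.
Put 71 kg in truck 5; 49 kg remain.
Put 97 kg in truck 6; 23 kg remain.
Put 42 kg in truck 7; 78 kg remain.
Put 62 kg in truck 7; 16 kg remain.
Put 97 kg in truck 8; 23 kg remain.
Put 32 kg in truck 9; 88 kg remain.
Put 86 kg in truck 9; 2 kg remain.
Put 110 kg in truck 10; 10 kg remain.
Put 112 kg in truck 11; 8 kg remain.
Put 45 kg in truck 12; 75 kg remain.
Put 11 kg in truck 12; 64 kg remain.
Put 64 kg in truck 12; 0 kg remain.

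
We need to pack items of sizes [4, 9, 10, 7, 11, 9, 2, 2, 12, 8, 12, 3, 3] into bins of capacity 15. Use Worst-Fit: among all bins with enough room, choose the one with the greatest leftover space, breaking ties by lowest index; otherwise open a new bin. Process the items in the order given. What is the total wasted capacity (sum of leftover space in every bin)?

28

bin 1: place 4, 11 left
bin 1: place 9, 2 left
bin 2: place 10, 5 left
bin 3: place 7, 8 left
bin 4: place 11, 4 left
bin 5: place 9, 6 left
bin 3: place 2, 6 left
bin 3: place 2, 4 left
bin 6: place 12, 3 left
bin 7: place 8, 7 left
bin 8: place 12, 3 left
bin 7: place 3, 4 left
bin 5: place 3, 3 left
8 bins × 15 = 120; used 92; unused 28.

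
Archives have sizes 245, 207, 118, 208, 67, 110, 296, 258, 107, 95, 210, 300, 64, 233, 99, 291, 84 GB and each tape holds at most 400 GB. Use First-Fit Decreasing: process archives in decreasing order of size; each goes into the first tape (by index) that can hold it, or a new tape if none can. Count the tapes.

9

Sorted descending: 300, 296, 291, 258, 245, 233, 210, 208, 207, 118, 110, 107, 99, 95, 84, 67, 64.
tape 1: place 300 GB, 100 GB left
tape 2: place 296 GB, 104 GB left
tape 3: place 291 GB, 109 GB left
tape 4: place 258 GB, 142 GB left
tape 5: place 245 GB, 155 GB left
tape 6: place 233 GB, 167 GB left
tape 7: place 210 GB, 190 GB left
tape 8: place 208 GB, 192 GB left
tape 9: place 207 GB, 193 GB left
tape 4: place 118 GB, 24 GB left
tape 5: place 110 GB, 45 GB left
tape 3: place 107 GB, 2 GB left
tape 1: place 99 GB, 1 GB left
tape 2: place 95 GB, 9 GB left
tape 6: place 84 GB, 83 GB left
tape 6: place 67 GB, 16 GB left
tape 7: place 64 GB, 126 GB left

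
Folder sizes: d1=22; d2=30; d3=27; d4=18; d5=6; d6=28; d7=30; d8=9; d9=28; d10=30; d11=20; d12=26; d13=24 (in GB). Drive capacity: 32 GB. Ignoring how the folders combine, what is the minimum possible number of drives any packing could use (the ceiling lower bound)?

10 drives

Total size = 22 + 30 + 27 + 18 + 6 + 28 + 30 + 9 + 28 + 30 + 20 + 26 + 24 = 298 GB.
⌈298 / 32⌉ = 10.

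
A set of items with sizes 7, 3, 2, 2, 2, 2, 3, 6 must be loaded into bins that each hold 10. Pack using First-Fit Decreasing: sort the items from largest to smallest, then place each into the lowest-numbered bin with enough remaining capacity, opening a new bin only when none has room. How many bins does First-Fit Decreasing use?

Sorted descending: 7, 6, 3, 3, 2, 2, 2, 2.
Put 7 in bin 1; 3 remain.
Put 6 in bin 2; 4 remain.
Put 3 in bin 1; 0 remain.
Put 3 in bin 2; 1 remain.
Put 2 in bin 3; 8 remain.
Put 2 in bin 3; 6 remain.
Put 2 in bin 3; 4 remain.
Put 2 in bin 3; 2 remain.

3 bins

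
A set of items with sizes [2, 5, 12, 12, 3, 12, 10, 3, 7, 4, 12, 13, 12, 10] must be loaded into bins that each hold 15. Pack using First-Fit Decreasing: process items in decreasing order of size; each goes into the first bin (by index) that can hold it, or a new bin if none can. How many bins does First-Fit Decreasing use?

Sorted descending: 13, 12, 12, 12, 12, 12, 10, 10, 7, 5, 4, 3, 3, 2.
bin 1: place 13, 2 left
bin 2: place 12, 3 left
bin 3: place 12, 3 left
bin 4: place 12, 3 left
bin 5: place 12, 3 left
bin 6: place 12, 3 left
bin 7: place 10, 5 left
bin 8: place 10, 5 left
bin 9: place 7, 8 left
bin 7: place 5, 0 left
bin 8: place 4, 1 left
bin 2: place 3, 0 left
bin 3: place 3, 0 left
bin 1: place 2, 0 left

9 bins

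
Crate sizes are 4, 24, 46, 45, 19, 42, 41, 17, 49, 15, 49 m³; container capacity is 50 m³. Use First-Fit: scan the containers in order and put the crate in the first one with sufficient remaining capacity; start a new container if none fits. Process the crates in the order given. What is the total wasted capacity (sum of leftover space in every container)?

49

Put 4 m³ in container 1; 46 m³ remain.
Put 24 m³ in container 1; 22 m³ remain.
Put 46 m³ in container 2; 4 m³ remain.
Put 45 m³ in container 3; 5 m³ remain.
Put 19 m³ in container 1; 3 m³ remain.
Put 42 m³ in container 4; 8 m³ remain.
Put 41 m³ in container 5; 9 m³ remain.
Put 17 m³ in container 6; 33 m³ remain.
Put 49 m³ in container 7; 1 m³ remain.
Put 15 m³ in container 6; 18 m³ remain.
Put 49 m³ in container 8; 1 m³ remain.
8 containers × 50 m³ = 400 m³; used 351 m³; unused 49 m³.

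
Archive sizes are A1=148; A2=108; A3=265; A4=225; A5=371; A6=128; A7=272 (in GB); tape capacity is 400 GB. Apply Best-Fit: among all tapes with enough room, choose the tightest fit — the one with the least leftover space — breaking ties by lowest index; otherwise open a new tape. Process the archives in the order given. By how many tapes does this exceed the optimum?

1

Best-Fit: [148,108] [265,128] [225] [371] [272] → 5 tapes.
Total size 1517 GB; any packing needs at least ⌈1517/400⌉ = 4 tapes.
An optimal packing achieves that bound: [371] [272,128] [265,108] [225,148] → 4 tapes.
Excess: 5 − 4 = 1.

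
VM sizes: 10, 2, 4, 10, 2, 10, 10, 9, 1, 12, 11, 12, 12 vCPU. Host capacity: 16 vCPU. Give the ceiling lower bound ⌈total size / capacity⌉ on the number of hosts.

Total size = 10 + 2 + 4 + 10 + 2 + 10 + 10 + 9 + 1 + 12 + 11 + 12 + 12 = 105 vCPU.
⌈105 / 16⌉ = 7.

7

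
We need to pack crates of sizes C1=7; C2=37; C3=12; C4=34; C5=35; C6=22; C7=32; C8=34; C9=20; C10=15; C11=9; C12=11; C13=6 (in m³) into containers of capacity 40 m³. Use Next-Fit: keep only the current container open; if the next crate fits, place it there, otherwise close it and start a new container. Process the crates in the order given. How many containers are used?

C1 (7 m³) → container 1 (remaining 33 m³)
C2 (37 m³) → container 2 (remaining 3 m³)
C3 (12 m³) → container 3 (remaining 28 m³)
C4 (34 m³) → container 4 (remaining 6 m³)
C5 (35 m³) → container 5 (remaining 5 m³)
C6 (22 m³) → container 6 (remaining 18 m³)
C7 (32 m³) → container 7 (remaining 8 m³)
C8 (34 m³) → container 8 (remaining 6 m³)
C9 (20 m³) → container 9 (remaining 20 m³)
C10 (15 m³) → container 9 (remaining 5 m³)
C11 (9 m³) → container 10 (remaining 31 m³)
C12 (11 m³) → container 10 (remaining 20 m³)
C13 (6 m³) → container 10 (remaining 14 m³)
Final containers: [7] [37] [12] [34] [35] [22] [32] [34] [20,15] [9,11,6].

10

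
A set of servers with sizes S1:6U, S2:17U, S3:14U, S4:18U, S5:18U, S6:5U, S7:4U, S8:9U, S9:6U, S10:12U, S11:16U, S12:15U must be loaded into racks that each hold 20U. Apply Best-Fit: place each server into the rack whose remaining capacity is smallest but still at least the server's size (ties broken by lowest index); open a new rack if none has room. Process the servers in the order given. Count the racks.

8 racks

Put S1 (6U) in rack 1; 14U remain.
Put S2 (17U) in rack 2; 3U remain.
Put S3 (14U) in rack 1; 0U remain.
Put S4 (18U) in rack 3; 2U remain.
Put S5 (18U) in rack 4; 2U remain.
Put S6 (5U) in rack 5; 15U remain.
Put S7 (4U) in rack 5; 11U remain.
Put S8 (9U) in rack 5; 2U remain.
Put S9 (6U) in rack 6; 14U remain.
Put S10 (12U) in rack 6; 2U remain.
Put S11 (16U) in rack 7; 4U remain.
Put S12 (15U) in rack 8; 5U remain.
Final racks: [6,14] [17] [18] [18] [5,4,9] [6,12] [16] [15].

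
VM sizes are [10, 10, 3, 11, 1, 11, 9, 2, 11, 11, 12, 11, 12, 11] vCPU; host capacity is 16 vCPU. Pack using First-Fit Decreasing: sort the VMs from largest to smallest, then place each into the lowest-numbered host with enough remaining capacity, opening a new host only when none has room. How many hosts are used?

Sorted descending: 12, 12, 11, 11, 11, 11, 11, 11, 10, 10, 9, 3, 2, 1.
host 1: place 12 vCPU, 4 vCPU left
host 2: place 12 vCPU, 4 vCPU left
host 3: place 11 vCPU, 5 vCPU left
host 4: place 11 vCPU, 5 vCPU left
host 5: place 11 vCPU, 5 vCPU left
host 6: place 11 vCPU, 5 vCPU left
host 7: place 11 vCPU, 5 vCPU left
host 8: place 11 vCPU, 5 vCPU left
host 9: place 10 vCPU, 6 vCPU left
host 10: place 10 vCPU, 6 vCPU left
host 11: place 9 vCPU, 7 vCPU left
host 1: place 3 vCPU, 1 vCPU left
host 2: place 2 vCPU, 2 vCPU left
host 1: place 1 vCPU, 0 vCPU left

11 hosts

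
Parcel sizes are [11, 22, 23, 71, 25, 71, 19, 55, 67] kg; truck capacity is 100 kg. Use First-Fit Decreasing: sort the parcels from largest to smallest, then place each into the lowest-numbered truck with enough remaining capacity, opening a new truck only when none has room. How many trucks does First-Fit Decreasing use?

4

Sorted descending: 71, 71, 67, 55, 25, 23, 22, 19, 11.
71 kg → truck 1 (remaining 29 kg)
71 kg → truck 2 (remaining 29 kg)
67 kg → truck 3 (remaining 33 kg)
55 kg → truck 4 (remaining 45 kg)
25 kg → truck 1 (remaining 4 kg)
23 kg → truck 2 (remaining 6 kg)
22 kg → truck 3 (remaining 11 kg)
19 kg → truck 4 (remaining 26 kg)
11 kg → truck 3 (remaining 0 kg)
Final trucks: [71,25] [71,23] [67,22,11] [55,19].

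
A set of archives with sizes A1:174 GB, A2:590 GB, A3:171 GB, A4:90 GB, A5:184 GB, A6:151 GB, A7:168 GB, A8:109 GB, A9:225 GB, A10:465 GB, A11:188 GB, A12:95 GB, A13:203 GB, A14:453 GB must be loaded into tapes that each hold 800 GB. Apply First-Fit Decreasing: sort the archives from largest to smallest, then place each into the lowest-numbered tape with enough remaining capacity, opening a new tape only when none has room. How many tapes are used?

Sorted descending: 590, 465, 453, 225, 203, 188, 184, 174, 171, 168, 151, 109, 95, 90.
tape 1: place 590 GB, 210 GB left
tape 2: place 465 GB, 335 GB left
tape 3: place 453 GB, 347 GB left
tape 2: place 225 GB, 110 GB left
tape 1: place 203 GB, 7 GB left
tape 3: place 188 GB, 159 GB left
tape 4: place 184 GB, 616 GB left
tape 4: place 174 GB, 442 GB left
tape 4: place 171 GB, 271 GB left
tape 4: place 168 GB, 103 GB left
tape 3: place 151 GB, 8 GB left
tape 2: place 109 GB, 1 GB left
tape 4: place 95 GB, 8 GB left
tape 5: place 90 GB, 710 GB left
Final tapes: [590,203] [465,225,109] [453,188,151] [184,174,171,168,95] [90].

5 tapes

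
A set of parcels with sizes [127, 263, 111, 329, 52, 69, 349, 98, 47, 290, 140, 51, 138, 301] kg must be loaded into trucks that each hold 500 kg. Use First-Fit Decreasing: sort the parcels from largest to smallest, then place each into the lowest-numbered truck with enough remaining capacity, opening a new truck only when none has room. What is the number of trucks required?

Sorted descending: 349, 329, 301, 290, 263, 140, 138, 127, 111, 98, 69, 52, 51, 47.
Put 349 kg in truck 1; 151 kg remain.
Put 329 kg in truck 2; 171 kg remain.
Put 301 kg in truck 3; 199 kg remain.
Put 290 kg in truck 4; 210 kg remain.
Put 263 kg in truck 5; 237 kg remain.
Put 140 kg in truck 1; 11 kg remain.
Put 138 kg in truck 2; 33 kg remain.
Put 127 kg in truck 3; 72 kg remain.
Put 111 kg in truck 4; 99 kg remain.
Put 98 kg in truck 4; 1 kg remain.
Put 69 kg in truck 3; 3 kg remain.
Put 52 kg in truck 5; 185 kg remain.
Put 51 kg in truck 5; 134 kg remain.
Put 47 kg in truck 5; 87 kg remain.
Final trucks: [349,140] [329,138] [301,127,69] [290,111,98] [263,52,51,47].

5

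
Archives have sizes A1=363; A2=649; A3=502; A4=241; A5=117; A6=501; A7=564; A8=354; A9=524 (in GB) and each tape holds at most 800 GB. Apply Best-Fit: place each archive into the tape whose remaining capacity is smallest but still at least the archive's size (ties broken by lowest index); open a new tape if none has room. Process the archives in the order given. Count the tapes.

tape 1: place A1 (363 GB), 437 GB left
tape 2: place A2 (649 GB), 151 GB left
tape 3: place A3 (502 GB), 298 GB left
tape 3: place A4 (241 GB), 57 GB left
tape 2: place A5 (117 GB), 34 GB left
tape 4: place A6 (501 GB), 299 GB left
tape 5: place A7 (564 GB), 236 GB left
tape 1: place A8 (354 GB), 83 GB left
tape 6: place A9 (524 GB), 276 GB left

6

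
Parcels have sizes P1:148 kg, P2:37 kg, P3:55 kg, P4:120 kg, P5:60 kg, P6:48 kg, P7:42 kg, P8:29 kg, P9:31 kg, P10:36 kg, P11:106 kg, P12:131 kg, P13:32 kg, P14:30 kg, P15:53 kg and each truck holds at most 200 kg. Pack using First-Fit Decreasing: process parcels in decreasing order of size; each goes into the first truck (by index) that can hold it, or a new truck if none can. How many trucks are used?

Sorted descending: 148, 131, 120, 106, 60, 55, 53, 48, 42, 37, 36, 32, 31, 30, 29.
truck 1: place 148 kg, 52 kg left
truck 2: place 131 kg, 69 kg left
truck 3: place 120 kg, 80 kg left
truck 4: place 106 kg, 94 kg left
truck 2: place 60 kg, 9 kg left
truck 3: place 55 kg, 25 kg left
truck 4: place 53 kg, 41 kg left
truck 1: place 48 kg, 4 kg left
truck 5: place 42 kg, 158 kg left
truck 4: place 37 kg, 4 kg left
truck 5: place 36 kg, 122 kg left
truck 5: place 32 kg, 90 kg left
truck 5: place 31 kg, 59 kg left
truck 5: place 30 kg, 29 kg left
truck 5: place 29 kg, 0 kg left
Final trucks: [148,48] [131,60] [120,55] [106,53,37] [42,36,32,31,30,29].

5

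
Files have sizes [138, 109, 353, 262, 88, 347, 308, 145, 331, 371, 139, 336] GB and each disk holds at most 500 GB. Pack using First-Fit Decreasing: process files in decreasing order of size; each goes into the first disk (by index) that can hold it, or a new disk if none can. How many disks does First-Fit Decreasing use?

Sorted descending: 371, 353, 347, 336, 331, 308, 262, 145, 139, 138, 109, 88.
disk 1: place 371 GB, 129 GB left
disk 2: place 353 GB, 147 GB left
disk 3: place 347 GB, 153 GB left
disk 4: place 336 GB, 164 GB left
disk 5: place 331 GB, 169 GB left
disk 6: place 308 GB, 192 GB left
disk 7: place 262 GB, 238 GB left
disk 2: place 145 GB, 2 GB left
disk 3: place 139 GB, 14 GB left
disk 4: place 138 GB, 26 GB left
disk 1: place 109 GB, 20 GB left
disk 5: place 88 GB, 81 GB left

7 disks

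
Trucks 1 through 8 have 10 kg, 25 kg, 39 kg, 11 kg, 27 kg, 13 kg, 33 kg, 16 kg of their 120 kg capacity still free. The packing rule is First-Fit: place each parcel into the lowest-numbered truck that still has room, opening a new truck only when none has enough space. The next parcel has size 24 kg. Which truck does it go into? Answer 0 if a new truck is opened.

2

Trucks with room: truck 2 (25 kg), truck 3 (39 kg), truck 5 (27 kg), truck 7 (33 kg).
The first with room is truck 2.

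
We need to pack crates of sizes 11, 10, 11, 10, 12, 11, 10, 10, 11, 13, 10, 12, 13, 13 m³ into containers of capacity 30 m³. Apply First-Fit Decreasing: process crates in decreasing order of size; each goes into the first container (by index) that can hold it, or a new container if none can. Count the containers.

Sorted descending: 13, 13, 13, 12, 12, 11, 11, 11, 11, 10, 10, 10, 10, 10.
Put 13 m³ in container 1; 17 m³ remain.
Put 13 m³ in container 1; 4 m³ remain.
Put 13 m³ in container 2; 17 m³ remain.
Put 12 m³ in container 2; 5 m³ remain.
Put 12 m³ in container 3; 18 m³ remain.
Put 11 m³ in container 3; 7 m³ remain.
Put 11 m³ in container 4; 19 m³ remain.
Put 11 m³ in container 4; 8 m³ remain.
Put 11 m³ in container 5; 19 m³ remain.
Put 10 m³ in container 5; 9 m³ remain.
Put 10 m³ in container 6; 20 m³ remain.
Put 10 m³ in container 6; 10 m³ remain.
Put 10 m³ in container 6; 0 m³ remain.
Put 10 m³ in container 7; 20 m³ remain.

7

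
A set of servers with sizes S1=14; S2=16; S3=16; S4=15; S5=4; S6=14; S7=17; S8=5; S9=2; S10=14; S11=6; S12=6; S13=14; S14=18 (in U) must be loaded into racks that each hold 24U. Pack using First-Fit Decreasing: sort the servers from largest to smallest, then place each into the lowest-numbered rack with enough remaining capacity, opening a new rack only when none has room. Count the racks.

Sorted descending: 18, 17, 16, 16, 15, 14, 14, 14, 14, 6, 6, 5, 4, 2.
rack 1: place 18U, 6U left
rack 2: place 17U, 7U left
rack 3: place 16U, 8U left
rack 4: place 16U, 8U left
rack 5: place 15U, 9U left
rack 6: place 14U, 10U left
rack 7: place 14U, 10U left
rack 8: place 14U, 10U left
rack 9: place 14U, 10U left
rack 1: place 6U, 0U left
rack 2: place 6U, 1U left
rack 3: place 5U, 3U left
rack 4: place 4U, 4U left
rack 3: place 2U, 1U left

9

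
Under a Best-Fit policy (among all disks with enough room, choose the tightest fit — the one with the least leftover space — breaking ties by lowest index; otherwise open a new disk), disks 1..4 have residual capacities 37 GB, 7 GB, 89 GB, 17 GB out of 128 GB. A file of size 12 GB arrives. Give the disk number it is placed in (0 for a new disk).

4

Disks with room: disk 1 (37 GB), disk 3 (89 GB), disk 4 (17 GB).
Tightest fit is disk 4 with 17 GB free.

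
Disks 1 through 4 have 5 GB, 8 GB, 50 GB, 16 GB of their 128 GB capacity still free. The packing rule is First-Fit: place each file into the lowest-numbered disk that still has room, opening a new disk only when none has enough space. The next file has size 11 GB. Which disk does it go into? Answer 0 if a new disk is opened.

Disks with room: disk 3 (50 GB), disk 4 (16 GB).
The first with room is disk 3.

3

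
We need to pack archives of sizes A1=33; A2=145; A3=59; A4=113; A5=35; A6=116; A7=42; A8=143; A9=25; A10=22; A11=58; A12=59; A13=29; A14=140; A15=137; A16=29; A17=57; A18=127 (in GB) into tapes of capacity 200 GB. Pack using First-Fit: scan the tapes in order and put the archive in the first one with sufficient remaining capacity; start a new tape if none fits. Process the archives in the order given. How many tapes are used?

8

A1 (33 GB) → tape 1 (remaining 167 GB)
A2 (145 GB) → tape 1 (remaining 22 GB)
A3 (59 GB) → tape 2 (remaining 141 GB)
A4 (113 GB) → tape 2 (remaining 28 GB)
A5 (35 GB) → tape 3 (remaining 165 GB)
A6 (116 GB) → tape 3 (remaining 49 GB)
A7 (42 GB) → tape 3 (remaining 7 GB)
A8 (143 GB) → tape 4 (remaining 57 GB)
A9 (25 GB) → tape 2 (remaining 3 GB)
A10 (22 GB) → tape 1 (remaining 0 GB)
A11 (58 GB) → tape 5 (remaining 142 GB)
A12 (59 GB) → tape 5 (remaining 83 GB)
A13 (29 GB) → tape 4 (remaining 28 GB)
A14 (140 GB) → tape 6 (remaining 60 GB)
A15 (137 GB) → tape 7 (remaining 63 GB)
A16 (29 GB) → tape 5 (remaining 54 GB)
A17 (57 GB) → tape 6 (remaining 3 GB)
A18 (127 GB) → tape 8 (remaining 73 GB)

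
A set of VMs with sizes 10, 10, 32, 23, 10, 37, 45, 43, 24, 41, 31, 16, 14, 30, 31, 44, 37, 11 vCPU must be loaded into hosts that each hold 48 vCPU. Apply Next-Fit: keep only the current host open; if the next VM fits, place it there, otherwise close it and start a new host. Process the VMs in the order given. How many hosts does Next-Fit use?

10 vCPU → host 1 (remaining 38 vCPU)
10 vCPU → host 1 (remaining 28 vCPU)
32 vCPU → host 2 (remaining 16 vCPU)
23 vCPU → host 3 (remaining 25 vCPU)
10 vCPU → host 3 (remaining 15 vCPU)
37 vCPU → host 4 (remaining 11 vCPU)
45 vCPU → host 5 (remaining 3 vCPU)
43 vCPU → host 6 (remaining 5 vCPU)
24 vCPU → host 7 (remaining 24 vCPU)
41 vCPU → host 8 (remaining 7 vCPU)
31 vCPU → host 9 (remaining 17 vCPU)
16 vCPU → host 9 (remaining 1 vCPU)
14 vCPU → host 10 (remaining 34 vCPU)
30 vCPU → host 10 (remaining 4 vCPU)
31 vCPU → host 11 (remaining 17 vCPU)
44 vCPU → host 12 (remaining 4 vCPU)
37 vCPU → host 13 (remaining 11 vCPU)
11 vCPU → host 13 (remaining 0 vCPU)

13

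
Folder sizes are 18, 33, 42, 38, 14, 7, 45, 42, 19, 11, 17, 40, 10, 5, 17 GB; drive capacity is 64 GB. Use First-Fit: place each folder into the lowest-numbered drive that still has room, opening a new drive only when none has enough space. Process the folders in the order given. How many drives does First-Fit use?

18 GB → drive 1 (remaining 46 GB)
33 GB → drive 1 (remaining 13 GB)
42 GB → drive 2 (remaining 22 GB)
38 GB → drive 3 (remaining 26 GB)
14 GB → drive 2 (remaining 8 GB)
7 GB → drive 1 (remaining 6 GB)
45 GB → drive 4 (remaining 19 GB)
42 GB → drive 5 (remaining 22 GB)
19 GB → drive 3 (remaining 7 GB)
11 GB → drive 4 (remaining 8 GB)
17 GB → drive 5 (remaining 5 GB)
40 GB → drive 6 (remaining 24 GB)
10 GB → drive 6 (remaining 14 GB)
5 GB → drive 1 (remaining 1 GB)
17 GB → drive 7 (remaining 47 GB)

7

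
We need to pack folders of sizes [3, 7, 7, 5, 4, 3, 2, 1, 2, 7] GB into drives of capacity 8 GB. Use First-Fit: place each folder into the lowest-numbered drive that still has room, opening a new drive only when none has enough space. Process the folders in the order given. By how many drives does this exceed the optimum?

First-Fit: [3,5] [7,1] [7] [4,3] [2,2] [7] → 6 drives.
Total size 41 GB; any packing needs at least ⌈41/8⌉ = 6 drives.
So 6 is already optimal.

0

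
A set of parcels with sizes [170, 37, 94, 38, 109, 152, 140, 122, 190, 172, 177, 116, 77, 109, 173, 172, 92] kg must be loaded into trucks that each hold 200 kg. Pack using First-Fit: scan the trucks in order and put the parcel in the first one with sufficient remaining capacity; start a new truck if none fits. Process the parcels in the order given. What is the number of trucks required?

14 trucks

truck 1: place 170 kg, 30 kg left
truck 2: place 37 kg, 163 kg left
truck 2: place 94 kg, 69 kg left
truck 2: place 38 kg, 31 kg left
truck 3: place 109 kg, 91 kg left
truck 4: place 152 kg, 48 kg left
truck 5: place 140 kg, 60 kg left
truck 6: place 122 kg, 78 kg left
truck 7: place 190 kg, 10 kg left
truck 8: place 172 kg, 28 kg left
truck 9: place 177 kg, 23 kg left
truck 10: place 116 kg, 84 kg left
truck 3: place 77 kg, 14 kg left
truck 11: place 109 kg, 91 kg left
truck 12: place 173 kg, 27 kg left
truck 13: place 172 kg, 28 kg left
truck 14: place 92 kg, 108 kg left
Final trucks: [170] [37,94,38] [109,77] [152] [140] [122] [190] [172] [177] [116] [109] [173] [172] [92].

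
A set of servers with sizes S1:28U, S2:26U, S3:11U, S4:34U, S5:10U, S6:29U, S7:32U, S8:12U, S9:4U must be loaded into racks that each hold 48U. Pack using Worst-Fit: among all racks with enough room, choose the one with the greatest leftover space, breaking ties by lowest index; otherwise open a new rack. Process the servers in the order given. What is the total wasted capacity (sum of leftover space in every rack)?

S1 (28U) → rack 1 (remaining 20U)
S2 (26U) → rack 2 (remaining 22U)
S3 (11U) → rack 2 (remaining 11U)
S4 (34U) → rack 3 (remaining 14U)
S5 (10U) → rack 1 (remaining 10U)
S6 (29U) → rack 4 (remaining 19U)
S7 (32U) → rack 5 (remaining 16U)
S8 (12U) → rack 4 (remaining 7U)
S9 (4U) → rack 5 (remaining 12U)
5 racks × 48U = 240U; used 186U; unused 54U.

54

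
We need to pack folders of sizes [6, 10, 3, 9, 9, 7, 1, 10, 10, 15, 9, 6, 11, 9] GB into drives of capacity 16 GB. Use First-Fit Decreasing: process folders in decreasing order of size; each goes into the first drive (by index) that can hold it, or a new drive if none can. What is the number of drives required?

9

Sorted descending: 15, 11, 10, 10, 10, 9, 9, 9, 9, 7, 6, 6, 3, 1.
drive 1: place 15 GB, 1 GB left
drive 2: place 11 GB, 5 GB left
drive 3: place 10 GB, 6 GB left
drive 4: place 10 GB, 6 GB left
drive 5: place 10 GB, 6 GB left
drive 6: place 9 GB, 7 GB left
drive 7: place 9 GB, 7 GB left
drive 8: place 9 GB, 7 GB left
drive 9: place 9 GB, 7 GB left
drive 6: place 7 GB, 0 GB left
drive 3: place 6 GB, 0 GB left
drive 4: place 6 GB, 0 GB left
drive 2: place 3 GB, 2 GB left
drive 1: place 1 GB, 0 GB left
Final drives: [15,1] [11,3] [10,6] [10,6] [10] [9,7] [9] [9] [9].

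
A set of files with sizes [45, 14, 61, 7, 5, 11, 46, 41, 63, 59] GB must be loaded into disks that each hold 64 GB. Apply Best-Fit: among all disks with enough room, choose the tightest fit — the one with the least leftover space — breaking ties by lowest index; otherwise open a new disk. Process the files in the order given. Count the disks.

6

45 GB → disk 1 (remaining 19 GB)
14 GB → disk 1 (remaining 5 GB)
61 GB → disk 2 (remaining 3 GB)
7 GB → disk 3 (remaining 57 GB)
5 GB → disk 1 (remaining 0 GB)
11 GB → disk 3 (remaining 46 GB)
46 GB → disk 3 (remaining 0 GB)
41 GB → disk 4 (remaining 23 GB)
63 GB → disk 5 (remaining 1 GB)
59 GB → disk 6 (remaining 5 GB)
Final disks: [45,14,5] [61] [7,11,46] [41] [63] [59].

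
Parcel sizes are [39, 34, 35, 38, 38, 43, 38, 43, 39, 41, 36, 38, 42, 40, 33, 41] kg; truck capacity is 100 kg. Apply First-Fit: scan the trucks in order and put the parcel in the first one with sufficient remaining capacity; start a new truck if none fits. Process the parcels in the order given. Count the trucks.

39 kg → truck 1 (remaining 61 kg)
34 kg → truck 1 (remaining 27 kg)
35 kg → truck 2 (remaining 65 kg)
38 kg → truck 2 (remaining 27 kg)
38 kg → truck 3 (remaining 62 kg)
43 kg → truck 3 (remaining 19 kg)
38 kg → truck 4 (remaining 62 kg)
43 kg → truck 4 (remaining 19 kg)
39 kg → truck 5 (remaining 61 kg)
41 kg → truck 5 (remaining 20 kg)
36 kg → truck 6 (remaining 64 kg)
38 kg → truck 6 (remaining 26 kg)
42 kg → truck 7 (remaining 58 kg)
40 kg → truck 7 (remaining 18 kg)
33 kg → truck 8 (remaining 67 kg)
41 kg → truck 8 (remaining 26 kg)
Final trucks: [39,34] [35,38] [38,43] [38,43] [39,41] [36,38] [42,40] [33,41].

8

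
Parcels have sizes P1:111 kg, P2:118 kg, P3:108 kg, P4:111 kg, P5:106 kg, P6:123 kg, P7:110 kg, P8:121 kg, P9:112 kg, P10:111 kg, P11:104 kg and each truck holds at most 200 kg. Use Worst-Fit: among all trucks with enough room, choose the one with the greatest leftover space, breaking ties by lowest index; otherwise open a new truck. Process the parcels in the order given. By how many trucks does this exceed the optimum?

Worst-Fit: [111] [118] [108] [111] [106] [123] [110] [121] [112] [111] [104] → 11 trucks.
11 parcels exceed 100 kg (half the capacity), and no two of those can share a truck, so at least 11 trucks are needed.
So 11 is already optimal.

0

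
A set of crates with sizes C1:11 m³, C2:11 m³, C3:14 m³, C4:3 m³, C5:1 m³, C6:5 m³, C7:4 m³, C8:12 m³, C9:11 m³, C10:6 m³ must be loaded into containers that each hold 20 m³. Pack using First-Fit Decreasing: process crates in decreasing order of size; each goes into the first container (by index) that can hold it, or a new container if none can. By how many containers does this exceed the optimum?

0

First-Fit Decreasing: [14,6] [12,5,3] [11,4,1] [11] [11] → 5 containers.
5 crates exceed 10 m³ (half the capacity), and no two of those can share a container, so at least 5 containers are needed.
So 5 is already optimal.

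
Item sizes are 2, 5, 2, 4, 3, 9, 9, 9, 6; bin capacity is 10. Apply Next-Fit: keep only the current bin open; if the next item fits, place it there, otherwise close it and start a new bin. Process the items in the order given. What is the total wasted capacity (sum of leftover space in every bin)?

2 → bin 1 (remaining 8)
5 → bin 1 (remaining 3)
2 → bin 1 (remaining 1)
4 → bin 2 (remaining 6)
3 → bin 2 (remaining 3)
9 → bin 3 (remaining 1)
9 → bin 4 (remaining 1)
9 → bin 5 (remaining 1)
6 → bin 6 (remaining 4)
6 bins × 10 = 60; used 49; unused 11.

11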